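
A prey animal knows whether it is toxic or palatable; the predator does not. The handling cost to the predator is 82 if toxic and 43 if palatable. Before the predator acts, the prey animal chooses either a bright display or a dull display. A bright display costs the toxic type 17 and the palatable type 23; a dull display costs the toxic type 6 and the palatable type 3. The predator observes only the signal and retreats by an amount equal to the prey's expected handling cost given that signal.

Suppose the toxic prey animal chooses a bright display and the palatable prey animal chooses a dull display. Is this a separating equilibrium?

No

If types separate, bright display earns payment 82 and dull display earns 43.
Toxic: bright display gives 82 − 17 = 65; dull display gives 43 − 6 = 37. No deviation. ✓
Palatable: dull display gives 43 − 3 = 40; bright display gives 82 − 23 = 59. Would deviate. ✗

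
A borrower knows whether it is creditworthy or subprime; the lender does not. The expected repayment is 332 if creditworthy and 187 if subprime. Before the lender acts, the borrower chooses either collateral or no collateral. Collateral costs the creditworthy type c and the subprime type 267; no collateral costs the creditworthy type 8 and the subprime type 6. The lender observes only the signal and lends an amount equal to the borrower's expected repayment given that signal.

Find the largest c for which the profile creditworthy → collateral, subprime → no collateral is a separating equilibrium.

153

Under separation: collateral → creditworthy (pays 332); no collateral → subprime (pays 187).
Subprime: 187 − 6 = 181 ≥ 332 − 267 = 65. Holds regardless of c. ✓
Creditworthy: 332 − c ≥ 187 − 8, so c ≤ 332 − 179 = 153.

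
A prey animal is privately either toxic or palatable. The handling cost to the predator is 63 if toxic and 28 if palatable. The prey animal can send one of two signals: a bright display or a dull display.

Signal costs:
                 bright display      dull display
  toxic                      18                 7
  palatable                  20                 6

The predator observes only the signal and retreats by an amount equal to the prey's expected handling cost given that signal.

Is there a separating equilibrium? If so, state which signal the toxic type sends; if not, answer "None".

Try toxic → bright display, palatable → dull display:
  Under separation the predator infers type exactly: bright display → toxic (pays 63), dull display → palatable (pays 28).
  Toxic: bright display gives 63 − 18 = 45; dull display gives 28 − 7 = 21. No deviation. ✓
  Palatable: dull display gives 28 − 6 = 22; bright display gives 63 − 20 = 43. Would deviate. ✗
Try toxic → dull display, palatable → bright display:
  Under separation the predator infers type exactly: dull display → toxic (pays 63), bright display → palatable (pays 28).
  Toxic: dull display gives 63 − 7 = 56; bright display gives 28 − 18 = 10. No deviation. ✓
  Palatable: bright display gives 28 − 20 = 8; dull display gives 63 − 6 = 57. Would deviate. ✗
Neither assignment is incentive-compatible.

None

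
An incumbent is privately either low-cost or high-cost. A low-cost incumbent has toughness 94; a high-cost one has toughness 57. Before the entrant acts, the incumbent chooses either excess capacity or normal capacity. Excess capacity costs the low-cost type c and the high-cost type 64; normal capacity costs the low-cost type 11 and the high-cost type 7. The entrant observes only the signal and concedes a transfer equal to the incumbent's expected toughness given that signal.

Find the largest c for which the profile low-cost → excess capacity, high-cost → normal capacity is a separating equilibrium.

48

Under separation: excess capacity → low-cost (pays 94); normal capacity → high-cost (pays 57).
High-cost: 57 − 7 = 50 ≥ 94 − 64 = 30. Holds regardless of c. ✓
Low-cost: 94 − c ≥ 57 − 11, so c ≤ 94 − 46 = 48.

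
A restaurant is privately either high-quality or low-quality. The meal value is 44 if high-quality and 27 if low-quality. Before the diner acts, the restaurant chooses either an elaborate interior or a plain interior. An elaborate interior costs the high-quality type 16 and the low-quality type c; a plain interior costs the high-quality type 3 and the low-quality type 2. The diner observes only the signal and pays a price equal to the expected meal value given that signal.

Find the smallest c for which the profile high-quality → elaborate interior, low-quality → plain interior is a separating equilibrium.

19

Under separation: elaborate interior → high-quality (pays 44); plain interior → low-quality (pays 27).
High-quality: 44 − 16 = 28 ≥ 27 − 3 = 24. Holds regardless of c. ✓
Low-quality: 27 − 2 ≥ 44 − c, so c ≥ 44 − 25 = 19.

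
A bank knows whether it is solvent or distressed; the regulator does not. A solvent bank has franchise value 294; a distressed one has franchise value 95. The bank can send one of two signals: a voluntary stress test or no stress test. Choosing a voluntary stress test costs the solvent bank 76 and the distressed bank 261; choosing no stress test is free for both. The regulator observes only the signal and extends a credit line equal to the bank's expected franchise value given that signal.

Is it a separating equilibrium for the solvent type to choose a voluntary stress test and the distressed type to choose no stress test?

Yes

Under separation the regulator infers type exactly: stress test → solvent (pays 294), no stress test → distressed (pays 95).
Solvent: stress test gives 294 − 76 = 218; no stress test gives 95 − 0 = 95. No deviation. ✓
Distressed: no stress test gives 95 − 0 = 95; stress test gives 294 − 261 = 33. No deviation. ✓
Both incentive constraints hold.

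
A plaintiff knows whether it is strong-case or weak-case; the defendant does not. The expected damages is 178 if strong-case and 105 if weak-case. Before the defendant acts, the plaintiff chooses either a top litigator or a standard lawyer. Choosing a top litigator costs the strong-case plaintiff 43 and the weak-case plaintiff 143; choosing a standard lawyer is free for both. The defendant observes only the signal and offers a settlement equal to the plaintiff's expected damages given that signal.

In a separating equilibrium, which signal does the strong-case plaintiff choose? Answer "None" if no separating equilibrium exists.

Try strong-case → top litigator, weak-case → standard lawyer:
  If types separate, top litigator earns payment 178 and standard lawyer earns 105.
  Strong-case: top litigator gives 178 − 43 = 135; standard lawyer gives 105 − 0 = 105. No deviation. ✓
  Weak-case: standard lawyer gives 105 − 0 = 105; top litigator gives 178 − 143 = 35. No deviation. ✓
Both hold — the strong-case type sends top litigator.

top litigator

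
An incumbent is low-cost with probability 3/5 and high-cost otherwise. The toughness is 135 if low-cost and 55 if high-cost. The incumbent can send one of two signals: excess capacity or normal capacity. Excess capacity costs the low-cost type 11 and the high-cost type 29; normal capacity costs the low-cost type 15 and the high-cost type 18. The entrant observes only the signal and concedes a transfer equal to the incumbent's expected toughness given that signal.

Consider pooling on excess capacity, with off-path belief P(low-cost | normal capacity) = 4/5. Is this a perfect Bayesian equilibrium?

No

At the pooled signal (excess capacity) the entrant holds the prior 3/5 and pays 3/5·135 + 2/5·55 = 103. Off-path (normal capacity) belief 4/5 gives 4/5·135 + 1/5·55 = 119.
Low-cost: excess capacity gives 103 − 11 = 92; normal capacity gives 119 − 15 = 104. Deviates. ✗
High-cost: excess capacity gives 103 − 29 = 74; normal capacity gives 119 − 18 = 101. Deviates. ✗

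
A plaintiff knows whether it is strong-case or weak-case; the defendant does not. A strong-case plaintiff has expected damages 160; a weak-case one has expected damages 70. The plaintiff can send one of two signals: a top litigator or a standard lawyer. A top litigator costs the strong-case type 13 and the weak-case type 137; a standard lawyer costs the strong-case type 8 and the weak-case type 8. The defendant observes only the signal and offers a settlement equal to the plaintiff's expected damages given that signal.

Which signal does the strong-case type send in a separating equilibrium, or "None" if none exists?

top litigator

Try strong-case → top litigator, weak-case → standard lawyer:
  If types separate, top litigator earns payment 160 and standard lawyer earns 70.
  Strong-case: top litigator gives 160 − 13 = 147; standard lawyer gives 70 − 8 = 62. No deviation. ✓
  Weak-case: standard lawyer gives 70 − 8 = 62; top litigator gives 160 − 137 = 23. No deviation. ✓
Both hold — the strong-case type sends top litigator.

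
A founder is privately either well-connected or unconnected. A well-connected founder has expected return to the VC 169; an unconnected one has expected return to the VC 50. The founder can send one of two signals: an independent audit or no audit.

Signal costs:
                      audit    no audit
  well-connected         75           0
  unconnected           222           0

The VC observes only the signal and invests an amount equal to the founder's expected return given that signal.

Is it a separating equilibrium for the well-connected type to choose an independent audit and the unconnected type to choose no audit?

Yes

If types separate, audit earns payment 169 and no audit earns 50.
Well-connected: audit gives 169 − 75 = 94; no audit gives 50 − 0 = 50. No deviation. ✓
Unconnected: no audit gives 50 − 0 = 50; audit gives 169 − 222 = -53. No deviation. ✓
Both incentive constraints hold.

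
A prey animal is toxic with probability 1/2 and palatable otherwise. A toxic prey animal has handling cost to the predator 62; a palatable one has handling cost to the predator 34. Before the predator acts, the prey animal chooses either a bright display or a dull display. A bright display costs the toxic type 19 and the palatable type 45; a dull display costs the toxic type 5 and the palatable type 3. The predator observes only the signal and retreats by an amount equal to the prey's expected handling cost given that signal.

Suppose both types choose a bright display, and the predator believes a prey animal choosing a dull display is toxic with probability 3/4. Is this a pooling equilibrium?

At the pooled signal (bright display) the predator holds the prior 1/2 and pays 1/2·62 + 1/2·34 = 48. Off-path (dull display) belief 3/4 gives 3/4·62 + 1/4·34 = 55.
Toxic: bright display gives 48 − 19 = 29; dull display gives 55 − 5 = 50. Deviates. ✗
Palatable: bright display gives 48 − 45 = 3; dull display gives 55 − 3 = 52. Deviates. ✗

No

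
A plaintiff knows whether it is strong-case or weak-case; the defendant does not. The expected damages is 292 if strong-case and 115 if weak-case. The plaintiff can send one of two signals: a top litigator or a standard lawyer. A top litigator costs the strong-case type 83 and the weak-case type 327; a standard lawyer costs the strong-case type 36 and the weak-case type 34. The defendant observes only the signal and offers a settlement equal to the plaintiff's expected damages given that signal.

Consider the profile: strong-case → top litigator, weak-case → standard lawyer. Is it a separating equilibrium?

Under separation the defendant infers type exactly: top litigator → strong-case (pays 292), standard lawyer → weak-case (pays 115).
Strong-case: top litigator gives 292 − 83 = 209; standard lawyer gives 115 − 36 = 79. No deviation. ✓
Weak-case: standard lawyer gives 115 − 34 = 81; top litigator gives 292 − 327 = -35. No deviation. ✓
Neither type gains from mimicking the other.

Yes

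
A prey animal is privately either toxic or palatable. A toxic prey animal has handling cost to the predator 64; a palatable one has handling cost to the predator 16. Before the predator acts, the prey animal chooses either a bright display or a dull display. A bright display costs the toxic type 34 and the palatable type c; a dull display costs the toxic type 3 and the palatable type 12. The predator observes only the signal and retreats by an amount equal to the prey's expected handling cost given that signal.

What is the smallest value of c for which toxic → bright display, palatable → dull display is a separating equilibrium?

60

Under separation: bright display → toxic (pays 64); dull display → palatable (pays 16).
Toxic: 64 − 34 = 30 ≥ 16 − 3 = 13. Holds regardless of c. ✓
Palatable: 16 − 12 ≥ 64 − c, so c ≥ 64 − 4 = 60.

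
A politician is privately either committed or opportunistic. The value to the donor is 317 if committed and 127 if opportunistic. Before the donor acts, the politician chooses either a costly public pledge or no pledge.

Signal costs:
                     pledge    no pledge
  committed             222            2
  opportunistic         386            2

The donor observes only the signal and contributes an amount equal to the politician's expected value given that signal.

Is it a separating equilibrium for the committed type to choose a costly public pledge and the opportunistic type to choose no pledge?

No

If types separate, pledge earns payment 317 and no pledge earns 127.
Committed: pledge gives 317 − 222 = 95; no pledge gives 127 − 2 = 125. Would deviate. ✗
Opportunistic: no pledge gives 127 − 2 = 125; pledge gives 317 − 386 = -69. No deviation. ✓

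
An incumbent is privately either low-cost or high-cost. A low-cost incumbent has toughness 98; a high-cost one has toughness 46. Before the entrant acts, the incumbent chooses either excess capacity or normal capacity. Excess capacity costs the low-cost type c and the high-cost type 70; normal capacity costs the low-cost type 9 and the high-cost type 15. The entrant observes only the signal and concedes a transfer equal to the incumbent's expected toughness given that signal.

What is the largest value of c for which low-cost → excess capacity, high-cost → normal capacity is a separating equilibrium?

Under separation: excess capacity → low-cost (pays 98); normal capacity → high-cost (pays 46).
High-cost: 46 − 15 = 31 ≥ 98 − 70 = 28. Holds regardless of c. ✓
Low-cost: 98 − c ≥ 46 − 9, so c ≤ 98 − 37 = 61.

61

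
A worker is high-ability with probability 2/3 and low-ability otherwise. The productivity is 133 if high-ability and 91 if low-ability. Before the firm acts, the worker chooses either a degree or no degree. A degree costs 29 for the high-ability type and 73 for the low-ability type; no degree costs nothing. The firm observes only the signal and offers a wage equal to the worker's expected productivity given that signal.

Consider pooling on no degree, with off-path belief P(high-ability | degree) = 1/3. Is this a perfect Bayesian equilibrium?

Yes

On the equilibrium path (no degree) the firm holds the prior 2/3 and pays 2/3·133 + 1/3·91 = 119. Off-path (degree) belief 1/3 gives 1/3·133 + 2/3·91 = 105.
High-ability: no degree gives 119 − 0 = 119; degree gives 105 − 29 = 76. Stays. ✓
Low-ability: no degree gives 119 − 0 = 119; degree gives 105 − 73 = 32. Stays. ✓
Beliefs are Bayes-consistent on-path and both types best-respond.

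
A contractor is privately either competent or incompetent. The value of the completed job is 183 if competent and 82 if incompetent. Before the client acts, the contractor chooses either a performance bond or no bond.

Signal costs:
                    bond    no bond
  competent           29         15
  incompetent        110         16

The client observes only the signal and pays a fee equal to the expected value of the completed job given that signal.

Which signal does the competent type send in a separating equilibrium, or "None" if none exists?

None

Try competent → bond, incompetent → no bond:
  If types separate, bond earns payment 183 and no bond earns 82.
  Competent: bond gives 183 − 29 = 154; no bond gives 82 − 15 = 67. No deviation. ✓
  Incompetent: no bond gives 82 − 16 = 66; bond gives 183 − 110 = 73. Would deviate. ✗
Try competent → no bond, incompetent → bond:
  If types separate, no bond earns payment 183 and bond earns 82.
  Competent: no bond gives 183 − 15 = 168; bond gives 82 − 29 = 53. No deviation. ✓
  Incompetent: bond gives 82 − 110 = -28; no bond gives 183 − 16 = 167. Would deviate. ✗
Neither assignment is incentive-compatible.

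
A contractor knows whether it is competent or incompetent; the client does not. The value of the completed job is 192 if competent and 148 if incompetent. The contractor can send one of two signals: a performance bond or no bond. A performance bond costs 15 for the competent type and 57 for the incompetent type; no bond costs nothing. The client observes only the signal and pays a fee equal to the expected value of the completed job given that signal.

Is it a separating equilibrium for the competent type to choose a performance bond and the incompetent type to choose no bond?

Yes

Under separation the client infers type exactly: bond → competent (pays 192), no bond → incompetent (pays 148).
Competent: bond gives 192 − 15 = 177; no bond gives 148 − 0 = 148. No deviation. ✓
Incompetent: no bond gives 148 − 0 = 148; bond gives 192 − 57 = 135. No deviation. ✓
Both incentive constraints hold.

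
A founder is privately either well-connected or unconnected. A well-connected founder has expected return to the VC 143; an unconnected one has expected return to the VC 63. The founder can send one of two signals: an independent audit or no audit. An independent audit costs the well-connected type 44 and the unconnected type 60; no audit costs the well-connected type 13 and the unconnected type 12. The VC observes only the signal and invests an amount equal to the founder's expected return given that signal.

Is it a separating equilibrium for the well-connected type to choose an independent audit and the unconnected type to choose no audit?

If types separate, audit earns payment 143 and no audit earns 63.
Well-connected: audit gives 143 − 44 = 99; no audit gives 63 − 13 = 50. No deviation. ✓
Unconnected: no audit gives 63 − 12 = 51; audit gives 143 − 60 = 83. Would deviate. ✗

No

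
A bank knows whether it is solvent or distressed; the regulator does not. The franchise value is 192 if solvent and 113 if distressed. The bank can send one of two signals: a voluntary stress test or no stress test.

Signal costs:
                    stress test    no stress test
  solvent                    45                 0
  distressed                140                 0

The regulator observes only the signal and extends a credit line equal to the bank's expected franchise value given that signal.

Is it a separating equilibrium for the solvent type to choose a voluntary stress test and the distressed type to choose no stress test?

Under separation the regulator infers type exactly: stress test → solvent (pays 192), no stress test → distressed (pays 113).
Solvent: stress test gives 192 − 45 = 147; no stress test gives 113 − 0 = 113. No deviation. ✓
Distressed: no stress test gives 113 − 0 = 113; stress test gives 192 − 140 = 52. No deviation. ✓
Both incentive constraints hold.

Yes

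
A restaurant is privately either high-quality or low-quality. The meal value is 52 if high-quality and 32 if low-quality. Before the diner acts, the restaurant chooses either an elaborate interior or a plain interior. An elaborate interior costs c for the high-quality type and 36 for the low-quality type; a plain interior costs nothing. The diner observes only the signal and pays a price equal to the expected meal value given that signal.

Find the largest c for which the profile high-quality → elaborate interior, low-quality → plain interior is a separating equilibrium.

Under separation: elaborate interior → high-quality (pays 52); plain interior → low-quality (pays 32).
Low-quality: 32 − 0 = 32 ≥ 52 − 36 = 16. Holds regardless of c. ✓
High-quality: 52 − c ≥ 32 − 0, so c ≤ 52 − 32 = 20.

20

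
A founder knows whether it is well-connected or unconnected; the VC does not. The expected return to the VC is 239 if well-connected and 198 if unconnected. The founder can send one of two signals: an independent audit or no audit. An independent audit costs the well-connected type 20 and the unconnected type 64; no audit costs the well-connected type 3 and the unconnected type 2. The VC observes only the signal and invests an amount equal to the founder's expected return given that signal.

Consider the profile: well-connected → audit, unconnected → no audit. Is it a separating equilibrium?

Under separation the VC infers type exactly: audit → well-connected (pays 239), no audit → unconnected (pays 198).
Well-connected: audit gives 239 − 20 = 219; no audit gives 198 − 3 = 195. No deviation. ✓
Unconnected: no audit gives 198 − 2 = 196; audit gives 239 − 64 = 175. No deviation. ✓
Both incentive constraints hold.

Yes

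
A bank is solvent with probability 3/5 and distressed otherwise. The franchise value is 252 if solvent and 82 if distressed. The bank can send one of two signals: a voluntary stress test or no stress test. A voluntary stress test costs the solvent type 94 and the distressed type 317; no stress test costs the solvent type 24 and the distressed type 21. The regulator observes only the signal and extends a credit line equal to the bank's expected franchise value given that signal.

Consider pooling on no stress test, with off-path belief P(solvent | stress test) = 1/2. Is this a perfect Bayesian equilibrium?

At the pooled signal (no stress test) the regulator holds the prior 3/5 and pays 3/5·252 + 2/5·82 = 184. Off-path (stress test) belief 1/2 gives 1/2·252 + 1/2·82 = 167.
Solvent: no stress test gives 184 − 24 = 160; stress test gives 167 − 94 = 73. Stays. ✓
Distressed: no stress test gives 184 − 21 = 163; stress test gives 167 − 317 = -150. Stays. ✓

Yes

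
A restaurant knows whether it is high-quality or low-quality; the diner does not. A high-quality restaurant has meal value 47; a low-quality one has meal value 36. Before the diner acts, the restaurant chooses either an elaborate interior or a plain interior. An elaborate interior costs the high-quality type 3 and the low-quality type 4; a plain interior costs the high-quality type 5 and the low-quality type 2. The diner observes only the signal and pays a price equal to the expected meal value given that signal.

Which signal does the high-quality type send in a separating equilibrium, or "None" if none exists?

Try high-quality → elaborate interior, low-quality → plain interior:
  Under separation the diner infers type exactly: elaborate interior → high-quality (pays 47), plain interior → low-quality (pays 36).
  High-quality: elaborate interior gives 47 − 3 = 44; plain interior gives 36 − 5 = 31. No deviation. ✓
  Low-quality: plain interior gives 36 − 2 = 34; elaborate interior gives 47 − 4 = 43. Would deviate. ✗
Try high-quality → plain interior, low-quality → elaborate interior:
  Under separation the diner infers type exactly: plain interior → high-quality (pays 47), elaborate interior → low-quality (pays 36).
  High-quality: plain interior gives 47 − 5 = 42; elaborate interior gives 36 − 3 = 33. No deviation. ✓
  Low-quality: elaborate interior gives 36 − 4 = 32; plain interior gives 47 − 2 = 45. Would deviate. ✗
Neither assignment is incentive-compatible.

None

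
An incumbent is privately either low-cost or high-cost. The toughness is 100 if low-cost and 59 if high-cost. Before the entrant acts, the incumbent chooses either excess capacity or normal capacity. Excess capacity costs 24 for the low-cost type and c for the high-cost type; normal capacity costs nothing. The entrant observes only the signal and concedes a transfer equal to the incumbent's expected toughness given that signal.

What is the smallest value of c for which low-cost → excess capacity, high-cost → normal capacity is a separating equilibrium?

Under separation: excess capacity → low-cost (pays 100); normal capacity → high-cost (pays 59).
Low-cost: 100 − 24 = 76 ≥ 59 − 0 = 59. Holds regardless of c. ✓
High-cost: 59 − 0 ≥ 100 − c, so c ≥ 100 − 59 = 41.

41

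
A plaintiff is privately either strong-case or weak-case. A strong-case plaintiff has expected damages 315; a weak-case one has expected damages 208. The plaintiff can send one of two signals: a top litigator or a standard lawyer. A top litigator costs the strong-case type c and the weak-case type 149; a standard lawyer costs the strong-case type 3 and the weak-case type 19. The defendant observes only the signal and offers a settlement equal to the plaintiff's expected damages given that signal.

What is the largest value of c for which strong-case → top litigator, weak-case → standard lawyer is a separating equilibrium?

Under separation: top litigator → strong-case (pays 315); standard lawyer → weak-case (pays 208).
Weak-case: 208 − 19 = 189 ≥ 315 − 149 = 166. Holds regardless of c. ✓
Strong-case: 315 − c ≥ 208 − 3, so c ≤ 315 − 205 = 110.

110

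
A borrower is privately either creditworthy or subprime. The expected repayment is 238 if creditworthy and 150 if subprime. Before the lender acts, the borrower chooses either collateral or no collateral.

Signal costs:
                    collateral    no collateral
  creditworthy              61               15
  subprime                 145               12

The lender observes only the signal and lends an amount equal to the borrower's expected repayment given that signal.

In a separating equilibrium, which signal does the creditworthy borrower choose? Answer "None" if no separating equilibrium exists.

Try creditworthy → collateral, subprime → no collateral:
  Under separation the lender infers type exactly: collateral → creditworthy (pays 238), no collateral → subprime (pays 150).
  Creditworthy: collateral gives 238 − 61 = 177; no collateral gives 150 − 15 = 135. No deviation. ✓
  Subprime: no collateral gives 150 − 12 = 138; collateral gives 238 − 145 = 93. No deviation. ✓
Both hold — the creditworthy type sends collateral.

collateral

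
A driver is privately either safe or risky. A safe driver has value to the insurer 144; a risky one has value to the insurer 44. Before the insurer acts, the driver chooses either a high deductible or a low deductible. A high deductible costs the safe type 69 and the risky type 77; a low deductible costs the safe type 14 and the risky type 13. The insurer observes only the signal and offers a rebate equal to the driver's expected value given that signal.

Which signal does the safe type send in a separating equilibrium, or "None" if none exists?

None

Try safe → high deductible, risky → low deductible:
  If types separate, high deductible earns payment 144 and low deductible earns 44.
  Safe: high deductible gives 144 − 69 = 75; low deductible gives 44 − 14 = 30. No deviation. ✓
  Risky: low deductible gives 44 − 13 = 31; high deductible gives 144 − 77 = 67. Would deviate. ✗
Try safe → low deductible, risky → high deductible:
  If types separate, low deductible earns payment 144 and high deductible earns 44.
  Safe: low deductible gives 144 − 14 = 130; high deductible gives 44 − 69 = -25. No deviation. ✓
  Risky: high deductible gives 44 − 77 = -33; low deductible gives 144 − 13 = 131. Would deviate. ✗
Neither assignment is incentive-compatible.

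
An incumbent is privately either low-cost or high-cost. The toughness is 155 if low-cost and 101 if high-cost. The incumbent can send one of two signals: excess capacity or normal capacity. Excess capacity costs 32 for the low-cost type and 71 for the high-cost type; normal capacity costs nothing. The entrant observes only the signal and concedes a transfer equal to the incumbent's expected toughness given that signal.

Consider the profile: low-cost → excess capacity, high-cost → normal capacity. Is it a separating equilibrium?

Yes

If types separate, excess capacity earns payment 155 and normal capacity earns 101.
Low-cost: excess capacity gives 155 − 32 = 123; normal capacity gives 101 − 0 = 101. No deviation. ✓
High-cost: normal capacity gives 101 − 0 = 101; excess capacity gives 155 − 71 = 84. No deviation. ✓
Both incentive constraints hold.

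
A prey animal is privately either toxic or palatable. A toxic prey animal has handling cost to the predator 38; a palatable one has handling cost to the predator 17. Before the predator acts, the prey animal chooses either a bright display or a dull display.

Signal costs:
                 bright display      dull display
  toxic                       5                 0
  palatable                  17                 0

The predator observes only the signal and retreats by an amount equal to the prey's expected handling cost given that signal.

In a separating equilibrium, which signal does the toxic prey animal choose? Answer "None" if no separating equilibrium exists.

None

Try toxic → bright display, palatable → dull display:
  If types separate, bright display earns payment 38 and dull display earns 17.
  Toxic: bright display gives 38 − 5 = 33; dull display gives 17 − 0 = 17. No deviation. ✓
  Palatable: dull display gives 17 − 0 = 17; bright display gives 38 − 17 = 21. Would deviate. ✗
Try toxic → dull display, palatable → bright display:
  If types separate, dull display earns payment 38 and bright display earns 17.
  Toxic: dull display gives 38 − 0 = 38; bright display gives 17 − 5 = 12. No deviation. ✓
  Palatable: bright display gives 17 − 17 = 0; dull display gives 38 − 0 = 38. Would deviate. ✗
Neither assignment is incentive-compatible.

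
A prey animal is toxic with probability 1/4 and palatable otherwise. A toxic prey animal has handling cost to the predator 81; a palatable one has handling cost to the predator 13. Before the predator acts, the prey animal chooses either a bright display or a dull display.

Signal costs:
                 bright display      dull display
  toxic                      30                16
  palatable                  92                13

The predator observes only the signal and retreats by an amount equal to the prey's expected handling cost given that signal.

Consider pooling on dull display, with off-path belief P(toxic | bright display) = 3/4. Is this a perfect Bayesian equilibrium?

No

At the pooled signal (dull display) the predator holds the prior 1/4 and pays 1/4·81 + 3/4·13 = 30. Off-path (bright display) belief 3/4 gives 3/4·81 + 1/4·13 = 64.
Toxic: dull display gives 30 − 16 = 14; bright display gives 64 − 30 = 34. Deviates. ✗
Palatable: dull display gives 30 − 13 = 17; bright display gives 64 − 92 = -28. Stays. ✓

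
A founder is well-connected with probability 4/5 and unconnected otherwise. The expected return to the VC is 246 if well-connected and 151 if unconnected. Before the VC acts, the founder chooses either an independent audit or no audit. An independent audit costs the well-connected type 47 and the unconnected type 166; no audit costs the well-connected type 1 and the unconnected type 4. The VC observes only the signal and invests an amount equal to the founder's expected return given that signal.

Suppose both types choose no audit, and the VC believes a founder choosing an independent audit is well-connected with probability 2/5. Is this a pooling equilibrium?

Yes

On the equilibrium path (no audit) the VC holds the prior 4/5 and pays 4/5·246 + 1/5·151 = 227. Off-path (audit) belief 2/5 gives 2/5·246 + 3/5·151 = 189.
Well-connected: no audit gives 227 − 1 = 226; audit gives 189 − 47 = 142. Stays. ✓
Unconnected: no audit gives 227 − 4 = 223; audit gives 189 − 166 = 23. Stays. ✓
Beliefs are Bayes-consistent on-path and both types best-respond.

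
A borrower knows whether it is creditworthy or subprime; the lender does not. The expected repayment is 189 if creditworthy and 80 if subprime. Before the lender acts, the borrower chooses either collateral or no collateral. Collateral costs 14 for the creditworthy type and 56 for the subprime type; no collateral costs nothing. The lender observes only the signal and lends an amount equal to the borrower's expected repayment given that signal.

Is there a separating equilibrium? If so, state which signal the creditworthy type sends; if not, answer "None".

None

Try creditworthy → collateral, subprime → no collateral:
  If types separate, collateral earns payment 189 and no collateral earns 80.
  Creditworthy: collateral gives 189 − 14 = 175; no collateral gives 80 − 0 = 80. No deviation. ✓
  Subprime: no collateral gives 80 − 0 = 80; collateral gives 189 − 56 = 133. Would deviate. ✗
Try creditworthy → no collateral, subprime → collateral:
  If types separate, no collateral earns payment 189 and collateral earns 80.
  Creditworthy: no collateral gives 189 − 0 = 189; collateral gives 80 − 14 = 66. No deviation. ✓
  Subprime: collateral gives 80 − 56 = 24; no collateral gives 189 − 0 = 189. Would deviate. ✗
Neither assignment is incentive-compatible.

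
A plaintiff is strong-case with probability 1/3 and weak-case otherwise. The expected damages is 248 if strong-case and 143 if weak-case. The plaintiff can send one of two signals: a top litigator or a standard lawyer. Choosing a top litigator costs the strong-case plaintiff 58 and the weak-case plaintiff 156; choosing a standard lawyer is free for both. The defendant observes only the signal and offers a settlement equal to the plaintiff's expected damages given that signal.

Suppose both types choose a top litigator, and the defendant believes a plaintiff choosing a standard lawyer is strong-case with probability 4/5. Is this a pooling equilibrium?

No

On the equilibrium path (top litigator) the defendant holds the prior 1/3 and pays 1/3·248 + 2/3·143 = 178. Off-path (standard lawyer) belief 4/5 gives 4/5·248 + 1/5·143 = 227.
Strong-case: top litigator gives 178 − 58 = 120; standard lawyer gives 227 − 0 = 227. Deviates. ✗
Weak-case: top litigator gives 178 − 156 = 22; standard lawyer gives 227 − 0 = 227. Deviates. ✗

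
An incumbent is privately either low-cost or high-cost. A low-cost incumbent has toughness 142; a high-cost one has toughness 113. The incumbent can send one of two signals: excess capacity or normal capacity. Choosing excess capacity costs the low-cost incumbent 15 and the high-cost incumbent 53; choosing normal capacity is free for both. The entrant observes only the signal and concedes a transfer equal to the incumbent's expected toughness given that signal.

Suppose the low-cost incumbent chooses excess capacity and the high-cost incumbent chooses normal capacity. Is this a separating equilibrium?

Yes

Under separation the entrant infers type exactly: excess capacity → low-cost (pays 142), normal capacity → high-cost (pays 113).
Low-cost: excess capacity gives 142 − 15 = 127; normal capacity gives 113 − 0 = 113. No deviation. ✓
High-cost: normal capacity gives 113 − 0 = 113; excess capacity gives 142 − 53 = 89. No deviation. ✓
Neither type gains from mimicking the other.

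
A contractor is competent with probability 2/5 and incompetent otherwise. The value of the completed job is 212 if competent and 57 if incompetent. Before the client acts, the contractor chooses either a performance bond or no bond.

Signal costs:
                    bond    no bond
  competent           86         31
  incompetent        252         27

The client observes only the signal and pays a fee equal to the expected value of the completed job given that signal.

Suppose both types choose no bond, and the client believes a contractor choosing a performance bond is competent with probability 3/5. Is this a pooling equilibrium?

At the pooled signal (no bond) the client holds the prior 2/5 and pays 2/5·212 + 3/5·57 = 119. Off-path (bond) belief 3/5 gives 3/5·212 + 2/5·57 = 150.
Competent: no bond gives 119 − 31 = 88; bond gives 150 − 86 = 64. Stays. ✓
Incompetent: no bond gives 119 − 27 = 92; bond gives 150 − 252 = -102. Stays. ✓

Yes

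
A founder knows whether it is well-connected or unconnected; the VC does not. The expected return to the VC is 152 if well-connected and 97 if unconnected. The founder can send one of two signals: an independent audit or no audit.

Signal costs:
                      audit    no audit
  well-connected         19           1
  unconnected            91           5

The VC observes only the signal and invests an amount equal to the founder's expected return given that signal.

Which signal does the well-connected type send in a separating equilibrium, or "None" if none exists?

Try well-connected → audit, unconnected → no audit:
  If types separate, audit earns payment 152 and no audit earns 97.
  Well-connected: audit gives 152 − 19 = 133; no audit gives 97 − 1 = 96. No deviation. ✓
  Unconnected: no audit gives 97 − 5 = 92; audit gives 152 − 91 = 61. No deviation. ✓
Both hold — the well-connected type sends audit.

audit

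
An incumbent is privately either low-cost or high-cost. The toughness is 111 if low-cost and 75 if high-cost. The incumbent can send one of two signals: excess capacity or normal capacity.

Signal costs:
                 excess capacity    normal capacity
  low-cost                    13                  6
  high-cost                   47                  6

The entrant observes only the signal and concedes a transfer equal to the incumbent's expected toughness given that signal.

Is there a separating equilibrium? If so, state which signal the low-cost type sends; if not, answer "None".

excess capacity

Try low-cost → excess capacity, high-cost → normal capacity:
  If types separate, excess capacity earns payment 111 and normal capacity earns 75.
  Low-cost: excess capacity gives 111 − 13 = 98; normal capacity gives 75 − 6 = 69. No deviation. ✓
  High-cost: normal capacity gives 75 − 6 = 69; excess capacity gives 111 − 47 = 64. No deviation. ✓
Both hold — the low-cost type sends excess capacity.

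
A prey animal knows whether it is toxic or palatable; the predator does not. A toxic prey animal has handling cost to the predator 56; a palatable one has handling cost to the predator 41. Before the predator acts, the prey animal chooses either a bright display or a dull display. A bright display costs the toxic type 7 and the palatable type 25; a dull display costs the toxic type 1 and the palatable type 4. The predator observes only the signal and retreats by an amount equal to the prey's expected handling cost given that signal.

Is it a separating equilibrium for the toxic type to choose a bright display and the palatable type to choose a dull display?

Under separation the predator infers type exactly: bright display → toxic (pays 56), dull display → palatable (pays 41).
Toxic: bright display gives 56 − 7 = 49; dull display gives 41 − 1 = 40. No deviation. ✓
Palatable: dull display gives 41 − 4 = 37; bright display gives 56 − 25 = 31. No deviation. ✓
Both incentive constraints hold.

Yes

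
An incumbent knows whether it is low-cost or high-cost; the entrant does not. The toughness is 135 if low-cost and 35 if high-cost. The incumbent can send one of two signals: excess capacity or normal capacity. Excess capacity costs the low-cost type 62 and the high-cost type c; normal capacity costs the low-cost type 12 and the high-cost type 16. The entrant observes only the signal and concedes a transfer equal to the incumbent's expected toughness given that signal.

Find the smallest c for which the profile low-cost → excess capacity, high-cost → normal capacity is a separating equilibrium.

Under separation: excess capacity → low-cost (pays 135); normal capacity → high-cost (pays 35).
Low-cost: 135 − 62 = 73 ≥ 35 − 12 = 23. Holds regardless of c. ✓
High-cost: 35 − 16 ≥ 135 − c, so c ≥ 135 − 19 = 116.

116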